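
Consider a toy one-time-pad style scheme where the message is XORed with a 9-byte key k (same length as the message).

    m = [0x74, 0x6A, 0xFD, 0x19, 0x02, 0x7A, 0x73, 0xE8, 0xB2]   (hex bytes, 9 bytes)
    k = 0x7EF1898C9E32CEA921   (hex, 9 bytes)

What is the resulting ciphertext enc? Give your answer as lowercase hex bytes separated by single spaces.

XOR is its own inverse, so applying the key byte-wise gives the result directly.
01110100 ⊕ 01111110 = 00001010
01101010 ⊕ 11110001 = 10011011
11111101 ⊕ 10001001 = 01110100
00011001 ⊕ 10001100 = 10010101
00000010 ⊕ 10011110 = 10011100
01111010 ⊕ 00110010 = 01001000
01110011 ⊕ 11001110 = 10111101
11101000 ⊕ 10101001 = 01000001
10110010 ⊕ 00100001 = 10010011

0a 9b 74 95 9c 48 bd 41 93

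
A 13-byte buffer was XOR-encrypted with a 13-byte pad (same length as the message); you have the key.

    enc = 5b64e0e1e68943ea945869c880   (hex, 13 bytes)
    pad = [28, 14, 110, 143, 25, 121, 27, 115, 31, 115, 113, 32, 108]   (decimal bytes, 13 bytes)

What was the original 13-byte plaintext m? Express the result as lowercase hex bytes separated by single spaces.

47 6a 8e 6e ff f0 58 99 8b 2b 18 e8 ec

XOR is its own inverse, so applying the key byte-wise gives the result directly.
byte 0: 5b XOR 1c = 47
byte 1: 64 XOR 0e = 6a
byte 2: e0 XOR 6e = 8e
byte 3: e1 XOR 8f = 6e
byte 4: e6 XOR 19 = ff
byte 5: 89 XOR 79 = f0
byte 6: 43 XOR 1b = 58
byte 7: ea XOR 73 = 99
byte 8: 94 XOR 1f = 8b
byte 9: 58 XOR 73 = 2b
byte 10: 69 XOR 71 = 18
byte 11: c8 XOR 20 = e8
byte 12: 80 XOR 6c = ec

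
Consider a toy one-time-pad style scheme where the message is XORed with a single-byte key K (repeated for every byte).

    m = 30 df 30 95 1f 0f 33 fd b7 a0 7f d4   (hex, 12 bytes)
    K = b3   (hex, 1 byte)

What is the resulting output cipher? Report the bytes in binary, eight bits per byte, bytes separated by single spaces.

The 1-byte key repeats, so the effective keystream is b3 b3 b3 b3 b3 b3 b3 b3 b3 b3 b3 b3.
byte 0: 00110000 ^ 10110011 = 10000011
byte 1: 11011111 ^ 10110011 = 01101100
byte 2: 00110000 ^ 10110011 = 10000011
byte 3: 10010101 ^ 10110011 = 00100110
byte 4: 00011111 ^ 10110011 = 10101100
byte 5: 00001111 ^ 10110011 = 10111100
byte 6: 00110011 ^ 10110011 = 10000000
byte 7: 11111101 ^ 10110011 = 01001110
byte 8: 10110111 ^ 10110011 = 00000100
byte 9: 10100000 ^ 10110011 = 00010011
byte 10: 01111111 ^ 10110011 = 11001100
byte 11: 11010100 ^ 10110011 = 01100111

10000011 01101100 10000011 00100110 10101100 10111100 10000000 01001110 00000100 00010011 11001100 01100111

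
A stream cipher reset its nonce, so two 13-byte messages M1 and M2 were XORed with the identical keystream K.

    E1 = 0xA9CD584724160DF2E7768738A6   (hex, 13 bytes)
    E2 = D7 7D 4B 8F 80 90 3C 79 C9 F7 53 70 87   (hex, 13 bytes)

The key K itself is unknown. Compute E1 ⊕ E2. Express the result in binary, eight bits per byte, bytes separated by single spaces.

E1 ⊕ E2 = (M1 ⊕ K) ⊕ (M2 ⊕ K) = M1 ⊕ M2 — the shared key cancels under XOR.
a9 xor d7 = 7e
cd xor 7d = b0
58 xor 4b = 13
47 xor 8f = c8
24 xor 80 = a4
16 xor 90 = 86
0d xor 3c = 31
f2 xor 79 = 8b
e7 xor c9 = 2e
76 xor f7 = 81
87 xor 53 = d4
38 xor 70 = 48
a6 xor 87 = 21

01111110 10110000 00010011 11001000 10100100 10000110 00110001 10001011 00101110 10000001 11010100 01001000 00100001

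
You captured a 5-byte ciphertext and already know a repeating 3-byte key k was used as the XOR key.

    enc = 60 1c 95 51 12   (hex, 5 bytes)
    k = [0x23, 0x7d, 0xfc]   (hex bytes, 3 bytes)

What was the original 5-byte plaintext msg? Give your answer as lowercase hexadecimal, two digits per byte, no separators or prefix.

The 3-byte key repeats, so the effective keystream is 23 7d fc 23 7d.
byte 0:  96 xor  35 =  67
byte 1:  28 xor 125 =  97
byte 2: 149 xor 252 = 105
byte 3:  81 xor  35 = 114
byte 4:  18 xor 125 = 111

436169726f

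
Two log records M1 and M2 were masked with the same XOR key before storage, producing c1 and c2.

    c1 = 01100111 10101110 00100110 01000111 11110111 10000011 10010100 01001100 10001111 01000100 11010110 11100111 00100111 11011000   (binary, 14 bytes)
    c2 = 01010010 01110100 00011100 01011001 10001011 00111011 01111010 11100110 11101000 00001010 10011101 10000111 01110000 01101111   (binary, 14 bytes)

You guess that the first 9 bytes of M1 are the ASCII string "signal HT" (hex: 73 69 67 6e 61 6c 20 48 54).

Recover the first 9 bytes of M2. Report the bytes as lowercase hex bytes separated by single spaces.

46 b3 5d 70 1d d4 ce e2 33

First, c1 ⊕ c2 = (M1 ⊕ K) ⊕ (M2 ⊕ K) = M1 ⊕ M2, so the key drops out. Then M2 = (M1 ⊕ M2) ⊕ M1 over the first 9 bytes.
byte 0: (67 XOR 52) XOR 73 = 35 XOR 73 = 46
byte 1: (ae XOR 74) XOR 69 = da XOR 69 = b3
byte 2: (26 XOR 1c) XOR 67 = 3a XOR 67 = 5d
byte 3: (47 XOR 59) XOR 6e = 1e XOR 6e = 70
byte 4: (f7 XOR 8b) XOR 61 = 7c XOR 61 = 1d
byte 5: (83 XOR 3b) XOR 6c = b8 XOR 6c = d4
byte 6: (94 XOR 7a) XOR 20 = ee XOR 20 = ce
byte 7: (4c XOR e6) XOR 48 = aa XOR 48 = e2
byte 8: (8f XOR e8) XOR 54 = 67 XOR 54 = 33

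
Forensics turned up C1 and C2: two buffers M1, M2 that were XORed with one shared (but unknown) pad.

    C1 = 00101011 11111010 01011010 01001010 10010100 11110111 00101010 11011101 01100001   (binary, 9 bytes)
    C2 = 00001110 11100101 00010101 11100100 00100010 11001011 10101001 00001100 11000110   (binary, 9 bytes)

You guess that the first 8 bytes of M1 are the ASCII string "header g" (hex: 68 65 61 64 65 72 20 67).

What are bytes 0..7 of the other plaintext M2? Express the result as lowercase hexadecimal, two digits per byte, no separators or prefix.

First, C1 ⊕ C2 = (M1 ⊕ K) ⊕ (M2 ⊕ K) = M1 ⊕ M2, so the key drops out. Then M2 = (M1 ⊕ M2) ⊕ M1 over the first 8 bytes.
byte 0: (2b XOR 0e) XOR 68 = 25 XOR 68 = 4d
byte 1: (fa XOR e5) XOR 65 = 1f XOR 65 = 7a
byte 2: (5a XOR 15) XOR 61 = 4f XOR 61 = 2e
byte 3: (4a XOR e4) XOR 64 = ae XOR 64 = ca
byte 4: (94 XOR 22) XOR 65 = b6 XOR 65 = d3
byte 5: (f7 XOR cb) XOR 72 = 3c XOR 72 = 4e
byte 6: (2a XOR a9) XOR 20 = 83 XOR 20 = a3
byte 7: (dd XOR 0c) XOR 67 = d1 XOR 67 = b6

4d7a2ecad34ea3b6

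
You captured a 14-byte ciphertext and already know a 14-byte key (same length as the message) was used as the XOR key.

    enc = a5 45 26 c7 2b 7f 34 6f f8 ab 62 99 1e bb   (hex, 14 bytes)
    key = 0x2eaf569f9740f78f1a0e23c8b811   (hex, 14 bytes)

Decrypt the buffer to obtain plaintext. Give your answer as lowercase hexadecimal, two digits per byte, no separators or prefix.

10100101 xor 00101110 = 10001011
01000101 xor 10101111 = 11101010
00100110 xor 01010110 = 01110000
11000111 xor 10011111 = 01011000
00101011 xor 10010111 = 10111100
01111111 xor 01000000 = 00111111
00110100 xor 11110111 = 11000011
01101111 xor 10001111 = 11100000
11111000 xor 00011010 = 11100010
10101011 xor 00001110 = 10100101
01100010 xor 00100011 = 01000001
10011001 xor 11001000 = 01010001
00011110 xor 10111000 = 10100110
10111011 xor 00010001 = 10101010

8bea7058bc3fc3e0e2a54151a6aa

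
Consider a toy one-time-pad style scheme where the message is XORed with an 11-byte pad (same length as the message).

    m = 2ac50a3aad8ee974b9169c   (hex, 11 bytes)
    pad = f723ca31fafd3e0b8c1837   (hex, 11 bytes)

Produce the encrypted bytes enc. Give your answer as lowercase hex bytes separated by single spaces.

dd e6 c0 0b 57 73 d7 7f 35 0e ab

XOR is its own inverse, so applying the key byte-wise gives the result directly.
2a xor f7 = dd
c5 xor 23 = e6
0a xor ca = c0
3a xor 31 = 0b
ad xor fa = 57
8e xor fd = 73
e9 xor 3e = d7
74 xor 0b = 7f
b9 xor 8c = 35
16 xor 18 = 0e
9c xor 37 = ab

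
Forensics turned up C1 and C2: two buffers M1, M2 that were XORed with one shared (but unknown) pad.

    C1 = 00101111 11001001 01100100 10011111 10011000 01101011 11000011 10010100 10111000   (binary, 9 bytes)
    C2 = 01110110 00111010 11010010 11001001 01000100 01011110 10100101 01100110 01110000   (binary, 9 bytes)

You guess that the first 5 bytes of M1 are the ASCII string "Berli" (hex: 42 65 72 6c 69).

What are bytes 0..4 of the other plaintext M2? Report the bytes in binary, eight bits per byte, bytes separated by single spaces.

00011011 10010110 11000100 00111010 10110101

First, C1 ⊕ C2 = (M1 ⊕ K) ⊕ (M2 ⊕ K) = M1 ⊕ M2, so the key drops out. Then M2 = (M1 ⊕ M2) ⊕ M1 over the first 5 bytes.
byte 0: (2f xor 76) xor 42 = 59 xor 42 = 1b
byte 1: (c9 xor 3a) xor 65 = f3 xor 65 = 96
byte 2: (64 xor d2) xor 72 = b6 xor 72 = c4
byte 3: (9f xor c9) xor 6c = 56 xor 6c = 3a
byte 4: (98 xor 44) xor 69 = dc xor 69 = b5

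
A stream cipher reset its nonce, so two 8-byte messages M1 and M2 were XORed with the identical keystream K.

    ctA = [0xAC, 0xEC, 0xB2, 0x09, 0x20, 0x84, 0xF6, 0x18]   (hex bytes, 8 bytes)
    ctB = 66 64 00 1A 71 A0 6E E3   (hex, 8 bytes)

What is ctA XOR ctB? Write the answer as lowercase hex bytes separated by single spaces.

ca 88 b2 13 51 24 98 fb

ctA ⊕ ctB = (M1 ⊕ K) ⊕ (M2 ⊕ K) = M1 ⊕ M2 — the shared key cancels under XOR.
byte 0: 172 ⊕ 102 = 202
byte 1: 236 ⊕ 100 = 136
byte 2: 178 ⊕   0 = 178
byte 3:   9 ⊕  26 =  19
byte 4:  32 ⊕ 113 =  81
byte 5: 132 ⊕ 160 =  36
byte 6: 246 ⊕ 110 = 152
byte 7:  24 ⊕ 227 = 251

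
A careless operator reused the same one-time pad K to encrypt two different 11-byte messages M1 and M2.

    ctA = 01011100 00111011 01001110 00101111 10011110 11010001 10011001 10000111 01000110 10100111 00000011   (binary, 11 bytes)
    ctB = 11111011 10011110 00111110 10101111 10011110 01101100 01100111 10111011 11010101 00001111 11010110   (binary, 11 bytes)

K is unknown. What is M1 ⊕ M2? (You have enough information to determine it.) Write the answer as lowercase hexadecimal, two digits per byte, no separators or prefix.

ctA ⊕ ctB = (M1 ⊕ K) ⊕ (M2 ⊕ K) = M1 ⊕ M2 — the shared key cancels under XOR.
byte 0: 5c ^ fb = a7
byte 1: 3b ^ 9e = a5
byte 2: 4e ^ 3e = 70
byte 3: 2f ^ af = 80
byte 4: 9e ^ 9e = 00
byte 5: d1 ^ 6c = bd
byte 6: 99 ^ 67 = fe
byte 7: 87 ^ bb = 3c
byte 8: 46 ^ d5 = 93
byte 9: a7 ^ 0f = a8
byte 10: 03 ^ d6 = d5

a7a5708000bdfe3c93a8d5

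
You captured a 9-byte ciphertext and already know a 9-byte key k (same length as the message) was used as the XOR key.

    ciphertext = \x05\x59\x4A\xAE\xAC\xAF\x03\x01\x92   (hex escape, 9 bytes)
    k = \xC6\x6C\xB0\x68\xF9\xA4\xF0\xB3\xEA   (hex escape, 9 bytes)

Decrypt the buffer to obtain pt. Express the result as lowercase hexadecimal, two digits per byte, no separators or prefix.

c335fac6550bf3b278

XOR is its own inverse, so applying the key byte-wise gives the result directly.
byte 0: 00000101 xor 11000110 = 11000011
byte 1: 01011001 xor 01101100 = 00110101
byte 2: 01001010 xor 10110000 = 11111010
byte 3: 10101110 xor 01101000 = 11000110
byte 4: 10101100 xor 11111001 = 01010101
byte 5: 10101111 xor 10100100 = 00001011
byte 6: 00000011 xor 11110000 = 11110011
byte 7: 00000001 xor 10110011 = 10110010
byte 8: 10010010 xor 11101010 = 01111000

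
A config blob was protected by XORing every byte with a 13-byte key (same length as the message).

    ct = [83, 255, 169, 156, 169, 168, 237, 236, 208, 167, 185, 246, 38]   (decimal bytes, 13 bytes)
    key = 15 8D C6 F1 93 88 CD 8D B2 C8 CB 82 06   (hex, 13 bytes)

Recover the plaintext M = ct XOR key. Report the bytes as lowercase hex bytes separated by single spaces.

53 ⊕ 15 = 46
ff ⊕ 8d = 72
a9 ⊕ c6 = 6f
9c ⊕ f1 = 6d
a9 ⊕ 93 = 3a
a8 ⊕ 88 = 20
ed ⊕ cd = 20
ec ⊕ 8d = 61
d0 ⊕ b2 = 62
a7 ⊕ c8 = 6f
b9 ⊕ cb = 72
f6 ⊕ 82 = 74
26 ⊕ 06 = 20

46 72 6f 6d 3a 20 20 61 62 6f 72 74 20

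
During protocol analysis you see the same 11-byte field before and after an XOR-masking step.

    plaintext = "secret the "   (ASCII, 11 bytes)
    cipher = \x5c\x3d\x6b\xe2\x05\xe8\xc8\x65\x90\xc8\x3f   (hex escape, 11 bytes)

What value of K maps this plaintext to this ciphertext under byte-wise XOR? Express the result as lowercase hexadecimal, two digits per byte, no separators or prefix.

Since cipher = plaintext ⊕ K, XORing both sides with plaintext gives K = plaintext ⊕ cipher.
byte 0: 73 ⊕ 5c = 2f
byte 1: 65 ⊕ 3d = 58
byte 2: 63 ⊕ 6b = 08
byte 3: 72 ⊕ e2 = 90
byte 4: 65 ⊕ 05 = 60
byte 5: 74 ⊕ e8 = 9c
byte 6: 20 ⊕ c8 = e8
byte 7: 74 ⊕ 65 = 11
byte 8: 68 ⊕ 90 = f8
byte 9: 65 ⊕ c8 = ad
byte 10: 20 ⊕ 3f = 1f

2f580890609ce811f8ad1f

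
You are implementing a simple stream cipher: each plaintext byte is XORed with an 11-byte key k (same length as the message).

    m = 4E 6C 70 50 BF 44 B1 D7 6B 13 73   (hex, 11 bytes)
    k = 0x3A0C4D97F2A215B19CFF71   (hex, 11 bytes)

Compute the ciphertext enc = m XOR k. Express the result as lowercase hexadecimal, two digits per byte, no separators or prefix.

74603dc74de6a466f7ec02

byte 0:  78 ^  58 = 116
byte 1: 108 ^  12 =  96
byte 2: 112 ^  77 =  61
byte 3:  80 ^ 151 = 199
byte 4: 191 ^ 242 =  77
byte 5:  68 ^ 162 = 230
byte 6: 177 ^  21 = 164
byte 7: 215 ^ 177 = 102
byte 8: 107 ^ 156 = 247
byte 9:  19 ^ 255 = 236
byte 10: 115 ^ 113 =   2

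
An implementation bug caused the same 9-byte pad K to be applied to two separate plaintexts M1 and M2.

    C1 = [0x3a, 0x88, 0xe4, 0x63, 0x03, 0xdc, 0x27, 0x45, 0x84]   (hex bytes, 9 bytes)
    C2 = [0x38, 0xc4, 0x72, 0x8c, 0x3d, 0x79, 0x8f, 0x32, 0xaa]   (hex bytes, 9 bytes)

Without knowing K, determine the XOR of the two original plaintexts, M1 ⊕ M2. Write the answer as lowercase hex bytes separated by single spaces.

02 4c 96 ef 3e a5 a8 77 2e

C1 ⊕ C2 = (M1 ⊕ K) ⊕ (M2 ⊕ K) = M1 ⊕ M2 — the shared key cancels under XOR.
3a ⊕ 38 = 02
88 ⊕ c4 = 4c
e4 ⊕ 72 = 96
63 ⊕ 8c = ef
03 ⊕ 3d = 3e
dc ⊕ 79 = a5
27 ⊕ 8f = a8
45 ⊕ 32 = 77
84 ⊕ aa = 2e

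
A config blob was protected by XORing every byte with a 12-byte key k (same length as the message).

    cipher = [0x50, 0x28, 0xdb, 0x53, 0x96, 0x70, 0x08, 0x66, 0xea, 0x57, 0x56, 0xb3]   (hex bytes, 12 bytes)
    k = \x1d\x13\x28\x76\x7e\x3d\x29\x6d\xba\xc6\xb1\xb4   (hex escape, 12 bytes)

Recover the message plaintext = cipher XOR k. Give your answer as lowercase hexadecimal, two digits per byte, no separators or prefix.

XOR is its own inverse, so applying the key byte-wise gives the result directly.
50 xor 1d = 4d
28 xor 13 = 3b
db xor 28 = f3
53 xor 76 = 25
96 xor 7e = e8
70 xor 3d = 4d
08 xor 29 = 21
66 xor 6d = 0b
ea xor ba = 50
57 xor c6 = 91
56 xor b1 = e7
b3 xor b4 = 07

4d3bf325e84d210b5091e707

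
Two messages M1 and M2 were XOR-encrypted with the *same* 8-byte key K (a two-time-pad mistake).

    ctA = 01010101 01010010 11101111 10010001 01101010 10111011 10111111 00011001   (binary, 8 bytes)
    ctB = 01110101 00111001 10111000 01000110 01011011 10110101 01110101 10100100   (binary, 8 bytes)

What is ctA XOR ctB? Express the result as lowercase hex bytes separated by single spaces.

20 6b 57 d7 31 0e ca bd

ctA ⊕ ctB = (M1 ⊕ K) ⊕ (M2 ⊕ K) = M1 ⊕ M2 — the shared key cancels under XOR.
byte 0:  85 xor 117 =  32
byte 1:  82 xor  57 = 107
byte 2: 239 xor 184 =  87
byte 3: 145 xor  70 = 215
byte 4: 106 xor  91 =  49
byte 5: 187 xor 181 =  14
byte 6: 191 xor 117 = 202
byte 7:  25 xor 164 = 189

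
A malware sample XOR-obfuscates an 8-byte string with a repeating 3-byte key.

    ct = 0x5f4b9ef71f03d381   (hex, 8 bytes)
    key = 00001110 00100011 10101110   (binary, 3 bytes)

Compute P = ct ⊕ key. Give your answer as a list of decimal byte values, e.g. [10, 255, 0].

[81, 104, 48, 249, 60, 173, 221, 162]

The 3-byte key repeats, so the effective keystream is 0e 23 ae 0e 23 ae 0e 23.
byte 0: 5f XOR 0e = 51
byte 1: 4b XOR 23 = 68
byte 2: 9e XOR ae = 30
byte 3: f7 XOR 0e = f9
byte 4: 1f XOR 23 = 3c
byte 5: 03 XOR ae = ad
byte 6: d3 XOR 0e = dd
byte 7: 81 XOR 23 = a2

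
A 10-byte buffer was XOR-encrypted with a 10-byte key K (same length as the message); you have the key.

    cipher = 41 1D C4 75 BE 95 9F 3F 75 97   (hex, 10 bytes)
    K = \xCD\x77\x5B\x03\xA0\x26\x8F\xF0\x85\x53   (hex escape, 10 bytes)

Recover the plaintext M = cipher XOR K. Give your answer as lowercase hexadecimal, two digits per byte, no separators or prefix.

8c6a9f761eb310cff0c4

XOR is its own inverse, so applying the key byte-wise gives the result directly.
41 ^ cd = 8c
1d ^ 77 = 6a
c4 ^ 5b = 9f
75 ^ 03 = 76
be ^ a0 = 1e
95 ^ 26 = b3
9f ^ 8f = 10
3f ^ f0 = cf
75 ^ 85 = f0
97 ^ 53 = c4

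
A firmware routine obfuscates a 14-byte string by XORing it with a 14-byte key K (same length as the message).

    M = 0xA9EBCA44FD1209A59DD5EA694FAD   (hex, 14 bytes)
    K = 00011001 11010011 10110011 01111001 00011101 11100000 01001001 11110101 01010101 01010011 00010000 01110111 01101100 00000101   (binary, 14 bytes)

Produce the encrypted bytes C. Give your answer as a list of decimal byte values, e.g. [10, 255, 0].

XOR is its own inverse, so applying the key byte-wise gives the result directly.
byte 0: a9 XOR 19 = b0
byte 1: eb XOR d3 = 38
byte 2: ca XOR b3 = 79
byte 3: 44 XOR 79 = 3d
byte 4: fd XOR 1d = e0
byte 5: 12 XOR e0 = f2
byte 6: 09 XOR 49 = 40
byte 7: a5 XOR f5 = 50
byte 8: 9d XOR 55 = c8
byte 9: d5 XOR 53 = 86
byte 10: ea XOR 10 = fa
byte 11: 69 XOR 77 = 1e
byte 12: 4f XOR 6c = 23
byte 13: ad XOR 05 = a8

[176, 56, 121, 61, 224, 242, 64, 80, 200, 134, 250, 30, 35, 168]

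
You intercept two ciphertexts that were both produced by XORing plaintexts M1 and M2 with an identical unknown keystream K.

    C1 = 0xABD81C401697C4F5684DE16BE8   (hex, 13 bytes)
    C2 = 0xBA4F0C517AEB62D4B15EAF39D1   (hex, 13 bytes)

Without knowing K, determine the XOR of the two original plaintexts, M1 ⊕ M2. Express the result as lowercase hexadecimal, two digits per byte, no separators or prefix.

C1 ⊕ C2 = (M1 ⊕ K) ⊕ (M2 ⊕ K) = M1 ⊕ M2 — the shared key cancels under XOR.
10101011 ⊕ 10111010 = 00010001
11011000 ⊕ 01001111 = 10010111
00011100 ⊕ 00001100 = 00010000
01000000 ⊕ 01010001 = 00010001
00010110 ⊕ 01111010 = 01101100
10010111 ⊕ 11101011 = 01111100
11000100 ⊕ 01100010 = 10100110
11110101 ⊕ 11010100 = 00100001
01101000 ⊕ 10110001 = 11011001
01001101 ⊕ 01011110 = 00010011
11100001 ⊕ 10101111 = 01001110
01101011 ⊕ 00111001 = 01010010
11101000 ⊕ 11010001 = 00111001

119710116c7ca621d9134e5239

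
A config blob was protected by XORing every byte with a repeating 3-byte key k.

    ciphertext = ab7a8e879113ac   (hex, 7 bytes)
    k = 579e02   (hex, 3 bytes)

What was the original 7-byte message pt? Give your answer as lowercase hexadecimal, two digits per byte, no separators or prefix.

fce48cd00f11fb

The 3-byte key repeats, so the effective keystream is 57 9e 02 57 9e 02 57.
byte 0: ab ⊕ 57 = fc
byte 1: 7a ⊕ 9e = e4
byte 2: 8e ⊕ 02 = 8c
byte 3: 87 ⊕ 57 = d0
byte 4: 91 ⊕ 9e = 0f
byte 5: 13 ⊕ 02 = 11
byte 6: ac ⊕ 57 = fb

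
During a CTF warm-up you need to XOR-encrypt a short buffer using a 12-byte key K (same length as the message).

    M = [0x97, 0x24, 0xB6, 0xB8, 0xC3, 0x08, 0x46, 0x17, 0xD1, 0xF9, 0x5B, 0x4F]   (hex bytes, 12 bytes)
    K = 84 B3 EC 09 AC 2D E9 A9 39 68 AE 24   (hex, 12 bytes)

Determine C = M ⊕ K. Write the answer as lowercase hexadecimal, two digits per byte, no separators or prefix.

13975ab16f25afbee891f56b

97 ⊕ 84 = 13
24 ⊕ b3 = 97
b6 ⊕ ec = 5a
b8 ⊕ 09 = b1
c3 ⊕ ac = 6f
08 ⊕ 2d = 25
46 ⊕ e9 = af
17 ⊕ a9 = be
d1 ⊕ 39 = e8
f9 ⊕ 68 = 91
5b ⊕ ae = f5
4f ⊕ 24 = 6b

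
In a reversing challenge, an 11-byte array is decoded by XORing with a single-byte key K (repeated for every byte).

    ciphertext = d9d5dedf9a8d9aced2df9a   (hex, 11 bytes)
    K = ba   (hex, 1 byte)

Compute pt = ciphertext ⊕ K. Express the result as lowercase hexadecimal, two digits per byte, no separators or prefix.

The 1-byte key repeats, so the effective keystream is ba ba ba ba ba ba ba ba ba ba ba.
byte 0: d9 ⊕ ba = 63
byte 1: d5 ⊕ ba = 6f
byte 2: de ⊕ ba = 64
byte 3: df ⊕ ba = 65
byte 4: 9a ⊕ ba = 20
byte 5: 8d ⊕ ba = 37
byte 6: 9a ⊕ ba = 20
byte 7: ce ⊕ ba = 74
byte 8: d2 ⊕ ba = 68
byte 9: df ⊕ ba = 65
byte 10: 9a ⊕ ba = 20

636f646520372074686520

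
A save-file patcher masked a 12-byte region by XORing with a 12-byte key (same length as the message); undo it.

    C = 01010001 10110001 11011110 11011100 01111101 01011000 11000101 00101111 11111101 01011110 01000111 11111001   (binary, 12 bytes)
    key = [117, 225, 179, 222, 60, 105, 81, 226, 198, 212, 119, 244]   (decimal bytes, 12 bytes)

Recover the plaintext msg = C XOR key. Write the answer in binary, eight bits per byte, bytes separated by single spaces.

XOR is its own inverse, so applying the key byte-wise gives the result directly.
byte 0:  81 XOR 117 =  36
byte 1: 177 XOR 225 =  80
byte 2: 222 XOR 179 = 109
byte 3: 220 XOR 222 =   2
byte 4: 125 XOR  60 =  65
byte 5:  88 XOR 105 =  49
byte 6: 197 XOR  81 = 148
byte 7:  47 XOR 226 = 205
byte 8: 253 XOR 198 =  59
byte 9:  94 XOR 212 = 138
byte 10:  71 XOR 119 =  48
byte 11: 249 XOR 244 =  13

00100100 01010000 01101101 00000010 01000001 00110001 10010100 11001101 00111011 10001010 00110000 00001101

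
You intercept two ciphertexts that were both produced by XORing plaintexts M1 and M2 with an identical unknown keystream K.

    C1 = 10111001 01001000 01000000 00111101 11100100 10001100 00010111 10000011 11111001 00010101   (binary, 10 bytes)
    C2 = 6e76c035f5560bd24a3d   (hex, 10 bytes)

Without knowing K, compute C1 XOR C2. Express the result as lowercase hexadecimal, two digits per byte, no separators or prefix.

d73e800811da1c51b328

C1 ⊕ C2 = (M1 ⊕ K) ⊕ (M2 ⊕ K) = M1 ⊕ M2 — the shared key cancels under XOR.
b9 xor 6e = d7
48 xor 76 = 3e
40 xor c0 = 80
3d xor 35 = 08
e4 xor f5 = 11
8c xor 56 = da
17 xor 0b = 1c
83 xor d2 = 51
f9 xor 4a = b3
15 xor 3d = 28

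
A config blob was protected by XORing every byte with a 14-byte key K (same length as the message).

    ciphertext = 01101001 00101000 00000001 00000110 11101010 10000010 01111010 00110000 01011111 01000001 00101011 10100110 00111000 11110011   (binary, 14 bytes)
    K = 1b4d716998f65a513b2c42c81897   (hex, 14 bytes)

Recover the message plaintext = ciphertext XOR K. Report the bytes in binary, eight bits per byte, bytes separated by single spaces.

69 XOR 1b = 72
28 XOR 4d = 65
01 XOR 71 = 70
06 XOR 69 = 6f
ea XOR 98 = 72
82 XOR f6 = 74
7a XOR 5a = 20
30 XOR 51 = 61
5f XOR 3b = 64
41 XOR 2c = 6d
2b XOR 42 = 69
a6 XOR c8 = 6e
38 XOR 18 = 20
f3 XOR 97 = 64

01110010 01100101 01110000 01101111 01110010 01110100 00100000 01100001 01100100 01101101 01101001 01101110 00100000 01100100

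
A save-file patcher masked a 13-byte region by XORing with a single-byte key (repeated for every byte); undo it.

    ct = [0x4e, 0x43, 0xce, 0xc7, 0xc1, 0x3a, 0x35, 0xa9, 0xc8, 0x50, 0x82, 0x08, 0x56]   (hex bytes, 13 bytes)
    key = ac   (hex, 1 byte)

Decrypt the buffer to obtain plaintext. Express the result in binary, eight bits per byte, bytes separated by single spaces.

The 1-byte key repeats, so the effective keystream is ac ac ac ac ac ac ac ac ac ac ac ac ac.
byte 0: 4e xor ac = e2
byte 1: 43 xor ac = ef
byte 2: ce xor ac = 62
byte 3: c7 xor ac = 6b
byte 4: c1 xor ac = 6d
byte 5: 3a xor ac = 96
byte 6: 35 xor ac = 99
byte 7: a9 xor ac = 05
byte 8: c8 xor ac = 64
byte 9: 50 xor ac = fc
byte 10: 82 xor ac = 2e
byte 11: 08 xor ac = a4
byte 12: 56 xor ac = fa

11100010 11101111 01100010 01101011 01101101 10010110 10011001 00000101 01100100 11111100 00101110 10100100 11111010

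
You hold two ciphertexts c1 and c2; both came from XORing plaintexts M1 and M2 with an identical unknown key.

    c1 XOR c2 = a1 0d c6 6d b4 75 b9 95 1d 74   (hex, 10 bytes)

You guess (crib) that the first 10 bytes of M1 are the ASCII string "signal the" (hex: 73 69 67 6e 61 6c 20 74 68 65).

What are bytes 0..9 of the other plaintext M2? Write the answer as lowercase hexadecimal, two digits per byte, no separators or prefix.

Since c1 ⊕ c2 = M1 ⊕ M2, XORing with the guessed M1 bytes yields the corresponding M2 bytes: M2 = (c1 ⊕ c2) ⊕ M1.
161 XOR 115 = 210
 13 XOR 105 = 100
198 XOR 103 = 161
109 XOR 110 =   3
180 XOR  97 = 213
117 XOR 108 =  25
185 XOR  32 = 153
149 XOR 116 = 225
 29 XOR 104 = 117
116 XOR 101 =  17

d264a103d51999e17511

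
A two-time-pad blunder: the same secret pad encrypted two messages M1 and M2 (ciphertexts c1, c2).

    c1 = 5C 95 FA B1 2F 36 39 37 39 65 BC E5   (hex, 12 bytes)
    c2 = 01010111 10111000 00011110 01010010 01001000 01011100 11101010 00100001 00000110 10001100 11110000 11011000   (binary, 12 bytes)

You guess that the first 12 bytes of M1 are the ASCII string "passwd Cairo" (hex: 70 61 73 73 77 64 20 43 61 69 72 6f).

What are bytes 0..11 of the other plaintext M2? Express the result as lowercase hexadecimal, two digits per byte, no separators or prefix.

7b4c9790100ef3555e803e52

First, c1 ⊕ c2 = (M1 ⊕ K) ⊕ (M2 ⊕ K) = M1 ⊕ M2, so the key drops out. Then M2 = (M1 ⊕ M2) ⊕ M1 over the first 12 bytes.
byte 0: (5c XOR 57) XOR 70 = 0b XOR 70 = 7b
byte 1: (95 XOR b8) XOR 61 = 2d XOR 61 = 4c
byte 2: (fa XOR 1e) XOR 73 = e4 XOR 73 = 97
byte 3: (b1 XOR 52) XOR 73 = e3 XOR 73 = 90
byte 4: (2f XOR 48) XOR 77 = 67 XOR 77 = 10
byte 5: (36 XOR 5c) XOR 64 = 6a XOR 64 = 0e
byte 6: (39 XOR ea) XOR 20 = d3 XOR 20 = f3
byte 7: (37 XOR 21) XOR 43 = 16 XOR 43 = 55
byte 8: (39 XOR 06) XOR 61 = 3f XOR 61 = 5e
byte 9: (65 XOR 8c) XOR 69 = e9 XOR 69 = 80
byte 10: (bc XOR f0) XOR 72 = 4c XOR 72 = 3e
byte 11: (e5 XOR d8) XOR 6f = 3d XOR 6f = 52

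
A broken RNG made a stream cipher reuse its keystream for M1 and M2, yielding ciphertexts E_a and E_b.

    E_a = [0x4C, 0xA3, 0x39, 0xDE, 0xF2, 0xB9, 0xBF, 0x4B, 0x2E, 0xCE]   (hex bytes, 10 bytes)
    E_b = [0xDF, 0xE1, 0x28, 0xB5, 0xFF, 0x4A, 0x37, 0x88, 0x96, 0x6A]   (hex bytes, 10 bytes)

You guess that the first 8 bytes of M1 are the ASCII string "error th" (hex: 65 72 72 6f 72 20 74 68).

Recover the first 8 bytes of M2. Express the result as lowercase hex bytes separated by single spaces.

f6 30 63 04 7f d3 fc ab

First, E_a ⊕ E_b = (M1 ⊕ K) ⊕ (M2 ⊕ K) = M1 ⊕ M2, so the key drops out. Then M2 = (M1 ⊕ M2) ⊕ M1 over the first 8 bytes.
byte 0: (4c XOR df) XOR 65 = 93 XOR 65 = f6
byte 1: (a3 XOR e1) XOR 72 = 42 XOR 72 = 30
byte 2: (39 XOR 28) XOR 72 = 11 XOR 72 = 63
byte 3: (de XOR b5) XOR 6f = 6b XOR 6f = 04
byte 4: (f2 XOR ff) XOR 72 = 0d XOR 72 = 7f
byte 5: (b9 XOR 4a) XOR 20 = f3 XOR 20 = d3
byte 6: (bf XOR 37) XOR 74 = 88 XOR 74 = fc
byte 7: (4b XOR 88) XOR 68 = c3 XOR 68 = ab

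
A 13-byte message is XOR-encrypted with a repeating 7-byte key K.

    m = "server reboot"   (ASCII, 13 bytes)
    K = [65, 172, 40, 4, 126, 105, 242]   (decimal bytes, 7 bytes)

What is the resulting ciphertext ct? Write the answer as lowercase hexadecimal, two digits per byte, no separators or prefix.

The 7-byte key repeats, so the effective keystream is 41 ac 28 04 7e 69 f2 41 ac 28 04 7e 69.
byte 0: 115 xor  65 =  50
byte 1: 101 xor 172 = 201
byte 2: 114 xor  40 =  90
byte 3: 118 xor   4 = 114
byte 4: 101 xor 126 =  27
byte 5: 114 xor 105 =  27
byte 6:  32 xor 242 = 210
byte 7: 114 xor  65 =  51
byte 8: 101 xor 172 = 201
byte 9:  98 xor  40 =  74
byte 10: 111 xor   4 = 107
byte 11: 111 xor 126 =  17
byte 12: 116 xor 105 =  29

32c95a721b1bd233c94a6b111d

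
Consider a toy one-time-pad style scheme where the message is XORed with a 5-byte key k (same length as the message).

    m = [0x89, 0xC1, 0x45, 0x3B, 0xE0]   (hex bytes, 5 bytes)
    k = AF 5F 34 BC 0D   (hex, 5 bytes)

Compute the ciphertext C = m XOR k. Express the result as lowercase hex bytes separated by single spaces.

XOR is its own inverse, so applying the key byte-wise gives the result directly.
10001001 XOR 10101111 = 00100110
11000001 XOR 01011111 = 10011110
01000101 XOR 00110100 = 01110001
00111011 XOR 10111100 = 10000111
11100000 XOR 00001101 = 11101101

26 9e 71 87 ed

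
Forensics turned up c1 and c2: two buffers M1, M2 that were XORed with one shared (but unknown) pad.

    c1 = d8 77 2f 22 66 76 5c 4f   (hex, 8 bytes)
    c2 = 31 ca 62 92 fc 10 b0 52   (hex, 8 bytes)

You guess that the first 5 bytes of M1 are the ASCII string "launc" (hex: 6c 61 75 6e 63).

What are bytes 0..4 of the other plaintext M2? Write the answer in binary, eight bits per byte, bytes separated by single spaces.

First, c1 ⊕ c2 = (M1 ⊕ K) ⊕ (M2 ⊕ K) = M1 ⊕ M2, so the key drops out. Then M2 = (M1 ⊕ M2) ⊕ M1 over the first 5 bytes.
byte 0: (d8 ⊕ 31) ⊕ 6c = e9 ⊕ 6c = 85
byte 1: (77 ⊕ ca) ⊕ 61 = bd ⊕ 61 = dc
byte 2: (2f ⊕ 62) ⊕ 75 = 4d ⊕ 75 = 38
byte 3: (22 ⊕ 92) ⊕ 6e = b0 ⊕ 6e = de
byte 4: (66 ⊕ fc) ⊕ 63 = 9a ⊕ 63 = f9

10000101 11011100 00111000 11011110 11111001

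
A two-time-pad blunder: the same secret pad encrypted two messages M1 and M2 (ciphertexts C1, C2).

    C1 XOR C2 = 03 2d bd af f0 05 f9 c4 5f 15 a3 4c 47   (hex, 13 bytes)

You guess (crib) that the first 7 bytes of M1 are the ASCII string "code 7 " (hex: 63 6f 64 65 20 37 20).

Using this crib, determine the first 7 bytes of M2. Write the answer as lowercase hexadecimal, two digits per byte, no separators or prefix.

Since C1 ⊕ C2 = M1 ⊕ M2, XORing with the guessed M1 bytes yields the corresponding M2 bytes: M2 = (C1 ⊕ C2) ⊕ M1.
byte 0: 03 XOR 63 = 60
byte 1: 2d XOR 6f = 42
byte 2: bd XOR 64 = d9
byte 3: af XOR 65 = ca
byte 4: f0 XOR 20 = d0
byte 5: 05 XOR 37 = 32
byte 6: f9 XOR 20 = d9

6042d9cad032d9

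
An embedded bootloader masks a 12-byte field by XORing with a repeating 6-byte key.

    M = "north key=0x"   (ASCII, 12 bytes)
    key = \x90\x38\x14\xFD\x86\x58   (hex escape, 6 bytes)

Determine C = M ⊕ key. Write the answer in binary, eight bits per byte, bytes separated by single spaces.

11111110 01010111 01100110 10001001 11101110 01111000 11111011 01011101 01101101 11000000 10110110 00100000

The 6-byte key repeats, so the effective keystream is 90 38 14 fd 86 58 90 38 14 fd 86 58.
byte 0: 6e ⊕ 90 = fe
byte 1: 6f ⊕ 38 = 57
byte 2: 72 ⊕ 14 = 66
byte 3: 74 ⊕ fd = 89
byte 4: 68 ⊕ 86 = ee
byte 5: 20 ⊕ 58 = 78
byte 6: 6b ⊕ 90 = fb
byte 7: 65 ⊕ 38 = 5d
byte 8: 79 ⊕ 14 = 6d
byte 9: 3d ⊕ fd = c0
byte 10: 30 ⊕ 86 = b6
byte 11: 78 ⊕ 58 = 20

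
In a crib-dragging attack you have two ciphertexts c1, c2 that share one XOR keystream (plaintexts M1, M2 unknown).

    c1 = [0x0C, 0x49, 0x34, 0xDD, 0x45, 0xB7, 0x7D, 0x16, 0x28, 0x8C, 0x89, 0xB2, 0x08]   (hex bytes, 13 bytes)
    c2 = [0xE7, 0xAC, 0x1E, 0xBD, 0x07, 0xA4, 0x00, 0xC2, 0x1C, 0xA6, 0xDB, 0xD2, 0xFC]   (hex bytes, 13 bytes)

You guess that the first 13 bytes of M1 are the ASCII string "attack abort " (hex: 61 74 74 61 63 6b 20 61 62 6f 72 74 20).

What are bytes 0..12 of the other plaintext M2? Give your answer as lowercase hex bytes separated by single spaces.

First, c1 ⊕ c2 = (M1 ⊕ K) ⊕ (M2 ⊕ K) = M1 ⊕ M2, so the key drops out. Then M2 = (M1 ⊕ M2) ⊕ M1 over the first 13 bytes.
byte 0: (0c ⊕ e7) ⊕ 61 = eb ⊕ 61 = 8a
byte 1: (49 ⊕ ac) ⊕ 74 = e5 ⊕ 74 = 91
byte 2: (34 ⊕ 1e) ⊕ 74 = 2a ⊕ 74 = 5e
byte 3: (dd ⊕ bd) ⊕ 61 = 60 ⊕ 61 = 01
byte 4: (45 ⊕ 07) ⊕ 63 = 42 ⊕ 63 = 21
byte 5: (b7 ⊕ a4) ⊕ 6b = 13 ⊕ 6b = 78
byte 6: (7d ⊕ 00) ⊕ 20 = 7d ⊕ 20 = 5d
byte 7: (16 ⊕ c2) ⊕ 61 = d4 ⊕ 61 = b5
byte 8: (28 ⊕ 1c) ⊕ 62 = 34 ⊕ 62 = 56
byte 9: (8c ⊕ a6) ⊕ 6f = 2a ⊕ 6f = 45
byte 10: (89 ⊕ db) ⊕ 72 = 52 ⊕ 72 = 20
byte 11: (b2 ⊕ d2) ⊕ 74 = 60 ⊕ 74 = 14
byte 12: (08 ⊕ fc) ⊕ 20 = f4 ⊕ 20 = d4

8a 91 5e 01 21 78 5d b5 56 45 20 14 d4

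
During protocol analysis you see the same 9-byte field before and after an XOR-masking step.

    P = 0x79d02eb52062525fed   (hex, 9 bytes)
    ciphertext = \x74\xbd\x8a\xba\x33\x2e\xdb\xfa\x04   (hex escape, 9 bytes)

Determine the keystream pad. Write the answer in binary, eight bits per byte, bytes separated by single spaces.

Since ciphertext = P ⊕ pad, XORing both sides with P gives pad = P ⊕ ciphertext.
121 ^ 116 =  13
208 ^ 189 = 109
 46 ^ 138 = 164
181 ^ 186 =  15
 32 ^  51 =  19
 98 ^  46 =  76
 82 ^ 219 = 137
 95 ^ 250 = 165
237 ^   4 = 233

00001101 01101101 10100100 00001111 00010011 01001100 10001001 10100101 11101001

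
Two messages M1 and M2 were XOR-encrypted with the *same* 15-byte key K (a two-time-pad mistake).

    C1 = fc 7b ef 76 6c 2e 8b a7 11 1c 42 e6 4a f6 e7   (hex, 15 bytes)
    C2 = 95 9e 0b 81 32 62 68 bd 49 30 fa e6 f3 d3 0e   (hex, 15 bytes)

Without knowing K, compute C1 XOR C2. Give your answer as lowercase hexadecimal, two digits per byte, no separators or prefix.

C1 ⊕ C2 = (M1 ⊕ K) ⊕ (M2 ⊕ K) = M1 ⊕ M2 — the shared key cancels under XOR.
fc ^ 95 = 69
7b ^ 9e = e5
ef ^ 0b = e4
76 ^ 81 = f7
6c ^ 32 = 5e
2e ^ 62 = 4c
8b ^ 68 = e3
a7 ^ bd = 1a
11 ^ 49 = 58
1c ^ 30 = 2c
42 ^ fa = b8
e6 ^ e6 = 00
4a ^ f3 = b9
f6 ^ d3 = 25
e7 ^ 0e = e9

69e5e4f75e4ce31a582cb800b925e9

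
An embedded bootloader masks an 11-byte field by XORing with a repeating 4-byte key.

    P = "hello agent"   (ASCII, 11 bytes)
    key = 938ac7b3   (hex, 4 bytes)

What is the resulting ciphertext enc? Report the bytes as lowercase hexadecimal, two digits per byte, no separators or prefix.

The 4-byte key repeats, so the effective keystream is 93 8a c7 b3 93 8a c7 b3 93 8a c7.
byte 0: 68 ^ 93 = fb
byte 1: 65 ^ 8a = ef
byte 2: 6c ^ c7 = ab
byte 3: 6c ^ b3 = df
byte 4: 6f ^ 93 = fc
byte 5: 20 ^ 8a = aa
byte 6: 61 ^ c7 = a6
byte 7: 67 ^ b3 = d4
byte 8: 65 ^ 93 = f6
byte 9: 6e ^ 8a = e4
byte 10: 74 ^ c7 = b3

fbefabdffcaaa6d4f6e4b3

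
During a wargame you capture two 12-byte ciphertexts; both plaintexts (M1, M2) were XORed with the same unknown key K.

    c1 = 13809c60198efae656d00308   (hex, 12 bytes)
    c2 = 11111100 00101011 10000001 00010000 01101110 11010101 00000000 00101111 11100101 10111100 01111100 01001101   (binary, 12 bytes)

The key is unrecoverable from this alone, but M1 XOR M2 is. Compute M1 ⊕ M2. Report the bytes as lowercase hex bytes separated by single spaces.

ef ab 1d 70 77 5b fa c9 b3 6c 7f 45

c1 ⊕ c2 = (M1 ⊕ K) ⊕ (M2 ⊕ K) = M1 ⊕ M2 — the shared key cancels under XOR.
00010011 XOR 11111100 = 11101111
10000000 XOR 00101011 = 10101011
10011100 XOR 10000001 = 00011101
01100000 XOR 00010000 = 01110000
00011001 XOR 01101110 = 01110111
10001110 XOR 11010101 = 01011011
11111010 XOR 00000000 = 11111010
11100110 XOR 00101111 = 11001001
01010110 XOR 11100101 = 10110011
11010000 XOR 10111100 = 01101100
00000011 XOR 01111100 = 01111111
00001000 XOR 01001101 = 01000101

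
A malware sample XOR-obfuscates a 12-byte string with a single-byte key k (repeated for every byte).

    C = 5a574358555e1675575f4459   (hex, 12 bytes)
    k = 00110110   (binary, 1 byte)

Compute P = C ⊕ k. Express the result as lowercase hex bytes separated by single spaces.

The 1-byte key repeats, so the effective keystream is 36 36 36 36 36 36 36 36 36 36 36 36.
byte 0: 5a XOR 36 = 6c
byte 1: 57 XOR 36 = 61
byte 2: 43 XOR 36 = 75
byte 3: 58 XOR 36 = 6e
byte 4: 55 XOR 36 = 63
byte 5: 5e XOR 36 = 68
byte 6: 16 XOR 36 = 20
byte 7: 75 XOR 36 = 43
byte 8: 57 XOR 36 = 61
byte 9: 5f XOR 36 = 69
byte 10: 44 XOR 36 = 72
byte 11: 59 XOR 36 = 6f

6c 61 75 6e 63 68 20 43 61 69 72 6f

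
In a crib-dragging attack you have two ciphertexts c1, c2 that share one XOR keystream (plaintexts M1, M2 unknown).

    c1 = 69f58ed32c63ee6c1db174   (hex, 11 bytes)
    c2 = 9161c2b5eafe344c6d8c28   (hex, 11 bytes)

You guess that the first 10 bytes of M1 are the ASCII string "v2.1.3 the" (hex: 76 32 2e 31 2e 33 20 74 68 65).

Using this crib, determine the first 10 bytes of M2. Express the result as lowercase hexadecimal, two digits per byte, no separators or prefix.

8ea66257e8aefa541858

First, c1 ⊕ c2 = (M1 ⊕ K) ⊕ (M2 ⊕ K) = M1 ⊕ M2, so the key drops out. Then M2 = (M1 ⊕ M2) ⊕ M1 over the first 10 bytes.
byte 0: (69 XOR 91) XOR 76 = f8 XOR 76 = 8e
byte 1: (f5 XOR 61) XOR 32 = 94 XOR 32 = a6
byte 2: (8e XOR c2) XOR 2e = 4c XOR 2e = 62
byte 3: (d3 XOR b5) XOR 31 = 66 XOR 31 = 57
byte 4: (2c XOR ea) XOR 2e = c6 XOR 2e = e8
byte 5: (63 XOR fe) XOR 33 = 9d XOR 33 = ae
byte 6: (ee XOR 34) XOR 20 = da XOR 20 = fa
byte 7: (6c XOR 4c) XOR 74 = 20 XOR 74 = 54
byte 8: (1d XOR 6d) XOR 68 = 70 XOR 68 = 18
byte 9: (b1 XOR 8c) XOR 65 = 3d XOR 65 = 58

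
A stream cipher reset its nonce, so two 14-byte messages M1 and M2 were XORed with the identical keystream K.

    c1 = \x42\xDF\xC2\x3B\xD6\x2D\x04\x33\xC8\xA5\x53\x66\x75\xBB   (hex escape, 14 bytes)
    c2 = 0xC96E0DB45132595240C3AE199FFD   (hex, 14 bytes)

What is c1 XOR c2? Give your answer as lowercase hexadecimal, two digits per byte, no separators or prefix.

8bb1cf8f871f5d618866fd7fea46

c1 ⊕ c2 = (M1 ⊕ K) ⊕ (M2 ⊕ K) = M1 ⊕ M2 — the shared key cancels under XOR.
byte 0: 42 ⊕ c9 = 8b
byte 1: df ⊕ 6e = b1
byte 2: c2 ⊕ 0d = cf
byte 3: 3b ⊕ b4 = 8f
byte 4: d6 ⊕ 51 = 87
byte 5: 2d ⊕ 32 = 1f
byte 6: 04 ⊕ 59 = 5d
byte 7: 33 ⊕ 52 = 61
byte 8: c8 ⊕ 40 = 88
byte 9: a5 ⊕ c3 = 66
byte 10: 53 ⊕ ae = fd
byte 11: 66 ⊕ 19 = 7f
byte 12: 75 ⊕ 9f = ea
byte 13: bb ⊕ fd = 46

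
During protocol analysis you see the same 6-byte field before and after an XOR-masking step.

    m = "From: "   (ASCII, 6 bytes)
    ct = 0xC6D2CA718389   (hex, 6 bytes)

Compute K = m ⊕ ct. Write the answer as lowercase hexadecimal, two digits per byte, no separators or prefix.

Since ct = m ⊕ K, XORing both sides with m gives K = m ⊕ ct.
46 ^ c6 = 80
72 ^ d2 = a0
6f ^ ca = a5
6d ^ 71 = 1c
3a ^ 83 = b9
20 ^ 89 = a9

80a0a51cb9a9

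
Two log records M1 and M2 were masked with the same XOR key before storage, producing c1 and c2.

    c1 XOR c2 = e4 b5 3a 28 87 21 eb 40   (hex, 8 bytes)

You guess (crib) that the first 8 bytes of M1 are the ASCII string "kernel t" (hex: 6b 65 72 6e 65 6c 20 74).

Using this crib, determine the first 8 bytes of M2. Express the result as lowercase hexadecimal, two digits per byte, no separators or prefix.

8fd04846e24dcb34

Since c1 ⊕ c2 = M1 ⊕ M2, XORing with the guessed M1 bytes yields the corresponding M2 bytes: M2 = (c1 ⊕ c2) ⊕ M1.
e4 xor 6b = 8f
b5 xor 65 = d0
3a xor 72 = 48
28 xor 6e = 46
87 xor 65 = e2
21 xor 6c = 4d
eb xor 20 = cb
40 xor 74 = 34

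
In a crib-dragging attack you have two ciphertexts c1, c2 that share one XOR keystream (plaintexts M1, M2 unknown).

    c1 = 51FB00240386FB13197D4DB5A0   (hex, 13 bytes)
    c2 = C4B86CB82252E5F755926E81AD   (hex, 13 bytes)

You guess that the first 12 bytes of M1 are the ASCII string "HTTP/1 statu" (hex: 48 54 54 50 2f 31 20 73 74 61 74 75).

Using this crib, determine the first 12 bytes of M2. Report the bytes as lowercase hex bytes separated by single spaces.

dd 17 38 cc 0e e5 3e 97 38 8e 57 41

First, c1 ⊕ c2 = (M1 ⊕ K) ⊕ (M2 ⊕ K) = M1 ⊕ M2, so the key drops out. Then M2 = (M1 ⊕ M2) ⊕ M1 over the first 12 bytes.
byte 0: (51 ⊕ c4) ⊕ 48 = 95 ⊕ 48 = dd
byte 1: (fb ⊕ b8) ⊕ 54 = 43 ⊕ 54 = 17
byte 2: (00 ⊕ 6c) ⊕ 54 = 6c ⊕ 54 = 38
byte 3: (24 ⊕ b8) ⊕ 50 = 9c ⊕ 50 = cc
byte 4: (03 ⊕ 22) ⊕ 2f = 21 ⊕ 2f = 0e
byte 5: (86 ⊕ 52) ⊕ 31 = d4 ⊕ 31 = e5
byte 6: (fb ⊕ e5) ⊕ 20 = 1e ⊕ 20 = 3e
byte 7: (13 ⊕ f7) ⊕ 73 = e4 ⊕ 73 = 97
byte 8: (19 ⊕ 55) ⊕ 74 = 4c ⊕ 74 = 38
byte 9: (7d ⊕ 92) ⊕ 61 = ef ⊕ 61 = 8e
byte 10: (4d ⊕ 6e) ⊕ 74 = 23 ⊕ 74 = 57
byte 11: (b5 ⊕ 81) ⊕ 75 = 34 ⊕ 75 = 41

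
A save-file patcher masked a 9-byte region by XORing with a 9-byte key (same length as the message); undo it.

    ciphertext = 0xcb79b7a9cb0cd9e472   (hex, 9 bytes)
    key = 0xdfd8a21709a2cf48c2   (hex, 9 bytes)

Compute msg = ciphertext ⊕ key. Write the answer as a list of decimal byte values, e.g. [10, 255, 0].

XOR is its own inverse, so applying the key byte-wise gives the result directly.
cb xor df = 14
79 xor d8 = a1
b7 xor a2 = 15
a9 xor 17 = be
cb xor 09 = c2
0c xor a2 = ae
d9 xor cf = 16
e4 xor 48 = ac
72 xor c2 = b0

[20, 161, 21, 190, 194, 174, 22, 172, 176]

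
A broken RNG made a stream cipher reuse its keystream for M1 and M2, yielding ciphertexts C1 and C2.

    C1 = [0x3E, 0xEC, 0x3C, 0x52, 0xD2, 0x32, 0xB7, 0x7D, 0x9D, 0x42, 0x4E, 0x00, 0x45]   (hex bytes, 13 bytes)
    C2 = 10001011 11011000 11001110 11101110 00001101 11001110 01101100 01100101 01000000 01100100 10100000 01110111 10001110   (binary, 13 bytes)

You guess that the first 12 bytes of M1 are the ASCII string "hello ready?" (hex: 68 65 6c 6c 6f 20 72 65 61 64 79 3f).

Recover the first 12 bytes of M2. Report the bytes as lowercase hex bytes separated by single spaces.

First, C1 ⊕ C2 = (M1 ⊕ K) ⊕ (M2 ⊕ K) = M1 ⊕ M2, so the key drops out. Then M2 = (M1 ⊕ M2) ⊕ M1 over the first 12 bytes.
byte 0: (3e XOR 8b) XOR 68 = b5 XOR 68 = dd
byte 1: (ec XOR d8) XOR 65 = 34 XOR 65 = 51
byte 2: (3c XOR ce) XOR 6c = f2 XOR 6c = 9e
byte 3: (52 XOR ee) XOR 6c = bc XOR 6c = d0
byte 4: (d2 XOR 0d) XOR 6f = df XOR 6f = b0
byte 5: (32 XOR ce) XOR 20 = fc XOR 20 = dc
byte 6: (b7 XOR 6c) XOR 72 = db XOR 72 = a9
byte 7: (7d XOR 65) XOR 65 = 18 XOR 65 = 7d
byte 8: (9d XOR 40) XOR 61 = dd XOR 61 = bc
byte 9: (42 XOR 64) XOR 64 = 26 XOR 64 = 42
byte 10: (4e XOR a0) XOR 79 = ee XOR 79 = 97
byte 11: (00 XOR 77) XOR 3f = 77 XOR 3f = 48

dd 51 9e d0 b0 dc a9 7d bc 42 97 48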